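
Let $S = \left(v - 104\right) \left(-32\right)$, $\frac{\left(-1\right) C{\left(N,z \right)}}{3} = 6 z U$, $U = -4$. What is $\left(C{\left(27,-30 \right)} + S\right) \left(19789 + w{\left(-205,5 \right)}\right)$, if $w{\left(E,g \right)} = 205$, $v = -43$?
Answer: $50864736$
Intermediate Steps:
$C{\left(N,z \right)} = 72 z$ ($C{\left(N,z \right)} = - 3 \cdot 6 z \left(-4\right) = - 3 \left(- 24 z\right) = 72 z$)
$S = 4704$ ($S = \left(-43 - 104\right) \left(-32\right) = \left(-147\right) \left(-32\right) = 4704$)
$\left(C{\left(27,-30 \right)} + S\right) \left(19789 + w{\left(-205,5 \right)}\right) = \left(72 \left(-30\right) + 4704\right) \left(19789 + 205\right) = \left(-2160 + 4704\right) 19994 = 2544 \cdot 19994 = 50864736$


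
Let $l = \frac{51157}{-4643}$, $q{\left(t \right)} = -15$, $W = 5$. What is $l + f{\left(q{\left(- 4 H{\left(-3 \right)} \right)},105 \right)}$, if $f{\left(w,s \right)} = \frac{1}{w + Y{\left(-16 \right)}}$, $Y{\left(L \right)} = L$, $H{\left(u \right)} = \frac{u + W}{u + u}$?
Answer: $- \frac{1590510}{143933} \approx -11.05$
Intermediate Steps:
$H{\left(u \right)} = \frac{5 + u}{2 u}$ ($H{\left(u \right)} = \frac{u + 5}{u + u} = \frac{5 + u}{2 u}$)
$f{\left(w,s \right)} = \frac{1}{-16 + w}$ ($f{\left(w,s \right)} = \frac{1}{w - 16} = \frac{1}{-16 + w}$)
$l = - \frac{51157}{4643}$ ($l = 51157 \left(- \frac{1}{4643}\right) = - \frac{51157}{4643} \approx -11.018$)
$l + f{\left(q{\left(- 4 H{\left(-3 \right)} \right)},105 \right)} = - \frac{51157}{4643} + \frac{1}{-16 - 15} = - \frac{51157}{4643} + \frac{1}{-31} = - \frac{51157}{4643} - \frac{1}{31} = - \frac{1590510}{143933}$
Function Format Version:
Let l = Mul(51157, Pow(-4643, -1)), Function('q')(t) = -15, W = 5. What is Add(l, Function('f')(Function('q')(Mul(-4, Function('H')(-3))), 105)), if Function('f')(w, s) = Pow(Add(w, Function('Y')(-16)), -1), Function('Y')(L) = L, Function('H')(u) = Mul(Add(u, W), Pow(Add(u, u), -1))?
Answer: Rational(-1590510, 143933) ≈ -11.050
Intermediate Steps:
Function('H')(u) = Mul(Rational(1, 2), Pow(u, -1), Add(5, u)) (Function('H')(u) = Mul(Add(u, 5), Pow(Add(u, u), -1)) = Mul(Add(5, u), Pow(Mul(2, u), -1)) = Mul(Add(5, u), Mul(Rational(1, 2), Pow(u, -1))) = Mul(Rational(1, 2), Pow(u, -1), Add(5, u)))
Function('f')(w, s) = Pow(Add(-16, w), -1) (Function('f')(w, s) = Pow(Add(w, -16), -1) = Pow(Add(-16, w), -1))
l = Rational(-51157, 4643) (l = Mul(51157, Rational(-1, 4643)) = Rational(-51157, 4643) ≈ -11.018)
Add(l, Function('f')(Function('q')(Mul(-4, Function('H')(-3))), 105)) = Add(Rational(-51157, 4643), Pow(Add(-16, -15), -1)) = Add(Rational(-51157, 4643), Pow(-31, -1)) = Add(Rational(-51157, 4643), Rational(-1, 31)) = Rational(-1590510, 143933)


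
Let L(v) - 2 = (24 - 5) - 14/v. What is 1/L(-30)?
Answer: 15/322 ≈ 0.046584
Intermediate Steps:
L(v) = 21 - 14/v (L(v) = 2 + ((24 - 5) - 14/v) = 2 + (19 - 14/v) = 21 - 14/v)
1/L(-30) = 1/(21 - 14/(-30)) = 1/(21 - 14*(-1/30)) = 1/(21 + 7/15) = 1/(322/15) = 15/322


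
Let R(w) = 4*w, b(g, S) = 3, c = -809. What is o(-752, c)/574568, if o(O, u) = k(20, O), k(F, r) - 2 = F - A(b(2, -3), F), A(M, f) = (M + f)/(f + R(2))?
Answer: 593/16087904 ≈ 3.6860e-5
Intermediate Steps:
A(M, f) = (M + f)/(8 + f) (A(M, f) = (M + f)/(f + 4*2) = (M + f)/(f + 8) = (M + f)/(8 + f))
k(F, r) = 2 + F - (3 + F)/(8 + F) (k(F, r) = 2 + (F - (3 + F)/(8 + F)) = 2 + F - (3 + F)/(8 + F))
o(O, u) = 593/28 (o(O, u) = (13 + 20² + 9*20)/(8 + 20) = (13 + 400 + 180)/28 = (1/28)*593 = 593/28)
o(-752, c)/574568 = (593/28)/574568 = (593/28)*(1/574568) = 593/16087904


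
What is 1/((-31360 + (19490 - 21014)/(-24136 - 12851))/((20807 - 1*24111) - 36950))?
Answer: 248145783/193318466 ≈ 1.2836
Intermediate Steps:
1/((-31360 + (19490 - 21014)/(-24136 - 12851))/((20807 - 1*24111) - 36950)) = 1/((-31360 - 1524/(-36987))/((20807 - 24111) - 36950)) = 1/((-31360 - 1524*(-1/36987))/(-3304 - 36950)) = 1/((-31360 + 508/12329)/(-40254)) = 1/(-386636932/12329*(-1/40254)) = 1/(193318466/248145783) = 248145783/193318466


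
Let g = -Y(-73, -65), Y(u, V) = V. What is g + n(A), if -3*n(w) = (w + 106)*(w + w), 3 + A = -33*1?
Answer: 1745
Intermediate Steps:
A = -36 (A = -3 - 33*1 = -3 - 33 = -36)
n(w) = -2*w*(106 + w)/3 (n(w) = -(w + 106)*(w + w)/3 = -(106 + w)*2*w/3 = -2*w*(106 + w)/3)
g = 65 (g = -1*(-65) = 65)
g + n(A) = 65 - ⅔*(-36)*(106 - 36) = 65 - ⅔*(-36)*70 = 65 + 1680 = 1745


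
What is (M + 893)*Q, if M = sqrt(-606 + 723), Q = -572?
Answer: -510796 - 1716*sqrt(13) ≈ -5.1698e+5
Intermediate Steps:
M = 3*sqrt(13) (M = sqrt(117) = 3*sqrt(13) ≈ 10.817)
(M + 893)*Q = (3*sqrt(13) + 893)*(-572) = (893 + 3*sqrt(13))*(-572) = -510796 - 1716*sqrt(13)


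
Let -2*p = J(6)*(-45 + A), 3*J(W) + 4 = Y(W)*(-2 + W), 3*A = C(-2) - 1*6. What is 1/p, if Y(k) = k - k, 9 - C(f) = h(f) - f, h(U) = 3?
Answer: -9/274 ≈ -0.032847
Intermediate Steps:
C(f) = 6 + f (C(f) = 9 - (3 - f) = 9 + (-3 + f) = 6 + f)
Y(k) = 0
A = -2/3 (A = ((6 - 2) - 1*6)/3 = (4 - 6)/3 = (1/3)*(-2) = -2/3 ≈ -0.66667)
J(W) = -4/3 (J(W) = -4/3 + (0*(-2 + W))/3 = -4/3 + (1/3)*0 = -4/3 + 0 = -4/3)
p = -274/9 (p = -(-2)*(-45 - 2/3)/3 = -(-2)*(-137)/(3*3) = -1/2*548/9 = -274/9 ≈ -30.444)
1/p = 1/(-274/9) = -9/274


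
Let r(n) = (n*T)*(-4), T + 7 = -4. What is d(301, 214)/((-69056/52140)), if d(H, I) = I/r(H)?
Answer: -126795/10392928 ≈ -0.012200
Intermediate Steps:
T = -11 (T = -7 - 4 = -11)
r(n) = 44*n (r(n) = (n*(-11))*(-4) = -11*n*(-4) = 44*n)
d(H, I) = I/(44*H) (d(H, I) = I/((44*H)) = I*(1/(44*H)) = I/(44*H))
d(301, 214)/((-69056/52140)) = ((1/44)*214/301)/((-69056/52140)) = ((1/44)*214*(1/301))/((-69056*1/52140)) = 107/(6622*(-17264/13035)) = (107/6622)*(-13035/17264) = -126795/10392928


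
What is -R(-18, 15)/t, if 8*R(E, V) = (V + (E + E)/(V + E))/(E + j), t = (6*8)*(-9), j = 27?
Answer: 1/1152 ≈ 0.00086806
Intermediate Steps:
t = -432 (t = 48*(-9) = -432)
R(E, V) = (V + 2*E/(E + V))/(8*(27 + E)) (R(E, V) = ((V + (E + E)/(V + E))/(E + 27))/8 = ((V + (2*E)/(E + V))/(27 + E))/8 = ((V + 2*E/(E + V))/(27 + E))/8 = (V + 2*E/(E + V))/(8*(27 + E)))
-R(-18, 15)/t = -(15**2 + 2*(-18) - 18*15)/(8*((-18)**2 + 27*(-18) + 27*15 - 18*15))/(-432) = -(225 - 36 - 270)/(8*(324 - 486 + 405 - 270))*(-1)/432 = -(1/8)*(-81)/(-27)*(-1)/432 = -(1/8)*(-1/27)*(-81)*(-1)/432 = -3*(-1)/(8*432) = -1*(-1/1152) = 1/1152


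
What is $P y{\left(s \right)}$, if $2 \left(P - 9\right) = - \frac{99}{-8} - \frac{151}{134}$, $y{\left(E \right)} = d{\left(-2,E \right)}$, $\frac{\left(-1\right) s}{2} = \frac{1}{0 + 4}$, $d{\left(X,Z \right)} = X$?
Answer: $- \frac{15677}{536} \approx -29.248$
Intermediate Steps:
$s = - \frac{1}{2}$ ($s = - \frac{2}{0 + 4} = - \frac{2}{4} = \left(-2\right) \frac{1}{4} = - \frac{1}{2} \approx -0.5$)
$y{\left(E \right)} = -2$
$P = \frac{15677}{1072}$ ($P = 9 + \frac{- \frac{99}{-8} - \frac{151}{134}}{2} = 9 + \frac{\left(-99\right) \left(- \frac{1}{8}\right) - \frac{151}{134}}{2} = 9 + \frac{\frac{99}{8} - \frac{151}{134}}{2} = 9 + \frac{1}{2} \cdot \frac{6029}{536} = 9 + \frac{6029}{1072} = \frac{15677}{1072} \approx 14.624$)
$P y{\left(s \right)} = \frac{15677}{1072} \left(-2\right) = - \frac{15677}{536}$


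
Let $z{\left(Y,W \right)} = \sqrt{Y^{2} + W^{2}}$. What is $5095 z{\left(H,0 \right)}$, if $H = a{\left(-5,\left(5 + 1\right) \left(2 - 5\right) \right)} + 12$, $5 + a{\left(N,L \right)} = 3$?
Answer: $50950$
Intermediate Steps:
$a{\left(N,L \right)} = -2$ ($a{\left(N,L \right)} = -5 + 3 = -2$)
$H = 10$ ($H = -2 + 12 = 10$)
$z{\left(Y,W \right)} = \sqrt{W^{2} + Y^{2}}$
$5095 z{\left(H,0 \right)} = 5095 \sqrt{0^{2} + 10^{2}} = 5095 \sqrt{0 + 100} = 5095 \sqrt{100} = 5095 \cdot 10 = 50950$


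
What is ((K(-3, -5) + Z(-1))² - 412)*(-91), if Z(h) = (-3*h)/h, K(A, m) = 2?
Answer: 37401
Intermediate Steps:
Z(h) = -3
((K(-3, -5) + Z(-1))² - 412)*(-91) = ((2 - 3)² - 412)*(-91) = ((-1)² - 412)*(-91) = (1 - 412)*(-91) = -411*(-91) = 37401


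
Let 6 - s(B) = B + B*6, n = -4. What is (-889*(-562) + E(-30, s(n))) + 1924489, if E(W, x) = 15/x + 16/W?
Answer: 1236294523/510 ≈ 2.4241e+6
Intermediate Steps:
s(B) = 6 - 7*B (s(B) = 6 - (B + B*6) = 6 - (B + 6*B) = 6 - 7*B)
(-889*(-562) + E(-30, s(n))) + 1924489 = (-889*(-562) + (15/(6 - 7*(-4)) + 16/(-30))) + 1924489 = (499618 + (15/(6 + 28) + 16*(-1/30))) + 1924489 = (499618 + (15/34 - 8/15)) + 1924489 = (499618 - 47/510) + 1924489 = 254805133/510 + 1924489 = 1236294523/510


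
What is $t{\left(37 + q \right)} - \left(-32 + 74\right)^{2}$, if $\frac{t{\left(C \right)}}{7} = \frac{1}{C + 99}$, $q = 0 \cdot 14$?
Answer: $- \frac{239897}{136} \approx -1763.9$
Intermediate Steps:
$q = 0$
$t{\left(C \right)} = \frac{7}{99 + C}$ ($t{\left(C \right)} = \frac{7}{C + 99} = \frac{7}{99 + C}$)
$t{\left(37 + q \right)} - \left(-32 + 74\right)^{2} = \frac{7}{99 + \left(37 + 0\right)} - \left(-32 + 74\right)^{2} = \frac{7}{99 + 37} - 42^{2} = \frac{7}{136} - 1764 = - \frac{239897}{136}$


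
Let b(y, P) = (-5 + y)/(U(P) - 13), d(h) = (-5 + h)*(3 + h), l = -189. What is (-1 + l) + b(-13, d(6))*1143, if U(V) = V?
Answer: 9907/2 ≈ 4953.5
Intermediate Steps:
b(y, P) = (-5 + y)/(-13 + P) (b(y, P) = (-5 + y)/(P - 13) = (-5 + y)/(-13 + P))
(-1 + l) + b(-13, d(6))*1143 = (-1 - 189) + ((-5 - 13)/(-13 + (-15 + 6² - 2*6)))*1143 = -190 + (-18/(-13 + (-15 + 36 - 12)))*1143 = -190 + (-18/(-13 + 9))*1143 = -190 + (-18/(-4))*1143 = -190 - ¼*(-18)*1143 = -190 + (9/2)*1143 = -190 + 10287/2 = 9907/2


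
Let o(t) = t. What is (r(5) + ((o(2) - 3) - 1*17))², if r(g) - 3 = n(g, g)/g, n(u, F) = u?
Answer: 196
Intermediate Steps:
r(g) = 4 (r(g) = 3 + g/g = 3 + 1 = 4)
(r(5) + ((o(2) - 3) - 1*17))² = (4 + ((2 - 3) - 1*17))² = (4 + (-1 - 17))² = (4 - 18)² = (-14)² = 196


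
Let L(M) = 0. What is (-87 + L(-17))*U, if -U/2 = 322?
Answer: 56028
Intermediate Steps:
U = -644 (U = -2*322 = -644)
(-87 + L(-17))*U = (-87 + 0)*(-644) = -87*(-644) = 56028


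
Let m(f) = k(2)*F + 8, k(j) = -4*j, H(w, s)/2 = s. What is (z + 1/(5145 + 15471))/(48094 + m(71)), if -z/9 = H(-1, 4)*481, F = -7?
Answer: -713973311/992825328 ≈ -0.71913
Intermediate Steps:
H(w, s) = 2*s
z = -34632 (z = -9*2*4*481 = -72*481 = -9*3848 = -34632)
m(f) = 64 (m(f) = -4*2*(-7) + 8 = -8*(-7) + 8 = 56 + 8 = 64)
(z + 1/(5145 + 15471))/(48094 + m(71)) = (-34632 + 1/(5145 + 15471))/(48094 + 64) = (-34632 + 1/20616)/48158 = (-34632 + 1/20616)*(1/48158) = -713973311/20616*1/48158 = -713973311/992825328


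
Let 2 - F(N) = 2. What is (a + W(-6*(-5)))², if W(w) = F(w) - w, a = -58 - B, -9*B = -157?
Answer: 900601/81 ≈ 11119.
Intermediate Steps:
B = 157/9 (B = -⅑*(-157) = 157/9 ≈ 17.444)
F(N) = 0 (F(N) = 2 - 1*2 = 2 - 2 = 0)
a = -679/9 (a = -58 - 1*157/9 = -58 - 157/9 = -679/9 ≈ -75.444)
W(w) = -w (W(w) = 0 - w = -w)
(a + W(-6*(-5)))² = (-679/9 - (-6)*(-5))² = (-679/9 - 1*30)² = (-679/9 - 30)² = (-949/9)² = 900601/81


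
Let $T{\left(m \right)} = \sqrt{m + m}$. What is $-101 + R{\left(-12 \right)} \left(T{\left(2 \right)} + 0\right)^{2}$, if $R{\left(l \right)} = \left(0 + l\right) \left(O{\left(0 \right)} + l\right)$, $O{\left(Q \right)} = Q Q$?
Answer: $475$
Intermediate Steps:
$O{\left(Q \right)} = Q^{2}$
$R{\left(l \right)} = l^{2}$ ($R{\left(l \right)} = \left(0 + l\right) \left(0^{2} + l\right) = l \left(0 + l\right) = l l = l^{2}$)
$T{\left(m \right)} = \sqrt{2} \sqrt{m}$ ($T{\left(m \right)} = \sqrt{2 m} = \sqrt{2} \sqrt{m}$)
$-101 + R{\left(-12 \right)} \left(T{\left(2 \right)} + 0\right)^{2} = -101 + \left(-12\right)^{2} \left(\sqrt{2} \sqrt{2} + 0\right)^{2} = -101 + 144 \left(2 + 0\right)^{2} = -101 + 144 \cdot 2^{2} = -101 + 144 \cdot 4 = -101 + 576 = 475$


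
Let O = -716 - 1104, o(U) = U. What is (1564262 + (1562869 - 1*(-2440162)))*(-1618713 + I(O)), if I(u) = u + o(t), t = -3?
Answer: -9021998729048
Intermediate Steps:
O = -1820
I(u) = -3 + u (I(u) = u - 3 = -3 + u)
(1564262 + (1562869 - 1*(-2440162)))*(-1618713 + I(O)) = (1564262 + (1562869 - 1*(-2440162)))*(-1618713 + (-3 - 1820)) = (1564262 + (1562869 + 2440162))*(-1618713 - 1823) = (1564262 + 4003031)*(-1620536) = 5567293*(-1620536) = -9021998729048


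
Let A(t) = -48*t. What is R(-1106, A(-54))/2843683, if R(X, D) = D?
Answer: 2592/2843683 ≈ 0.00091149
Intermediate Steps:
R(-1106, A(-54))/2843683 = -48*(-54)/2843683 = 2592*(1/2843683) = 2592/2843683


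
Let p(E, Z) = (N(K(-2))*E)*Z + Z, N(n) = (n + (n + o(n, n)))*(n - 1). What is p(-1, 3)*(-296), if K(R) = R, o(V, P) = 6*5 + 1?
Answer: -72816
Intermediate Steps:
o(V, P) = 31 (o(V, P) = 30 + 1 = 31)
N(n) = (-1 + n)*(31 + 2*n) (N(n) = (n + (n + 31))*(n - 1) = (n + (31 + n))*(-1 + n) = (31 + 2*n)*(-1 + n) = (-1 + n)*(31 + 2*n))
p(E, Z) = Z - 81*E*Z (p(E, Z) = ((-31 + 2*(-2)² + 29*(-2))*E)*Z + Z = ((-31 + 2*4 - 58)*E)*Z + Z = ((-31 + 8 - 58)*E)*Z + Z = (-81*E)*Z + Z = -81*E*Z + Z = Z - 81*E*Z)
p(-1, 3)*(-296) = (3*(1 - 81*(-1)))*(-296) = (3*(1 + 81))*(-296) = (3*82)*(-296) = 246*(-296) = -72816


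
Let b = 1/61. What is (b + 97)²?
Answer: 35022724/3721 ≈ 9412.2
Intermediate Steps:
b = 1/61 ≈ 0.016393
(b + 97)² = (1/61 + 97)² = (5918/61)² = 35022724/3721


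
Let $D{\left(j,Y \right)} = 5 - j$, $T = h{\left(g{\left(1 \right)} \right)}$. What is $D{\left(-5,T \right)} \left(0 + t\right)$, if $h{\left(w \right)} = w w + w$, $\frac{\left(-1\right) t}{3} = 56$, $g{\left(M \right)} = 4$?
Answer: $-1680$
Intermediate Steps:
$t = -168$ ($t = \left(-3\right) 56 = -168$)
$h{\left(w \right)} = w + w^{2}$ ($h{\left(w \right)} = w^{2} + w = w + w^{2}$)
$T = 20$ ($T = 4 \left(1 + 4\right) = 4 \cdot 5 = 20$)
$D{\left(-5,T \right)} \left(0 + t\right) = \left(5 - -5\right) \left(0 - 168\right) = \left(5 + 5\right) \left(-168\right) = 10 \left(-168\right) = -1680$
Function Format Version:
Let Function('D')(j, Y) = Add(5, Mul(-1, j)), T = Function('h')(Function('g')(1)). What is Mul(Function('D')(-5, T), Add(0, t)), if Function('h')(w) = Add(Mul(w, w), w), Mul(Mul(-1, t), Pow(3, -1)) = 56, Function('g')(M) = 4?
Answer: -1680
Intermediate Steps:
t = -168 (t = Mul(-3, 56) = -168)
Function('h')(w) = Add(w, Pow(w, 2)) (Function('h')(w) = Add(Pow(w, 2), w) = Add(w, Pow(w, 2)))
T = 20 (T = Mul(4, Add(1, 4)) = Mul(4, 5) = 20)
Mul(Function('D')(-5, T), Add(0, t)) = Mul(Add(5, Mul(-1, -5)), Add(0, -168)) = Mul(Add(5, 5), -168) = Mul(10, -168) = -1680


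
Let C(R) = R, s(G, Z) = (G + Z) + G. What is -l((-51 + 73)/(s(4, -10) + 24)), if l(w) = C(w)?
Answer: -1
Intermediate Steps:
s(G, Z) = Z + 2*G
l(w) = w
-l((-51 + 73)/(s(4, -10) + 24)) = -(-51 + 73)/((-10 + 2*4) + 24) = -22/((-10 + 8) + 24) = -22/(-2 + 24) = -22/22 = -1*1 = -1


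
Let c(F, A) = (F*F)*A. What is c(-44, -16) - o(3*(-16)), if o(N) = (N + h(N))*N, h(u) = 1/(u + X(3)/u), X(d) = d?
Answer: -25593088/769 ≈ -33281.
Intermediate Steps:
h(u) = 1/(u + 3/u)
o(N) = N*(N + N/(3 + N**2)) (o(N) = (N + N/(3 + N**2))*N = N*(N + N/(3 + N**2)))
c(F, A) = A*F**2 (c(F, A) = F**2*A = A*F**2)
c(-44, -16) - o(3*(-16)) = -16*(-44)**2 - (3*(-16))**2*(4 + (3*(-16))**2)/(3 + (3*(-16))**2) = -16*1936 - (-48)**2*(4 + (-48)**2)/(3 + (-48)**2) = -30976 - 2304*(4 + 2304)/(3 + 2304) = -30976 - 2304*2308/2307 = -30976 - 1*1772544/769 = -30976 - 1772544/769 = -25593088/769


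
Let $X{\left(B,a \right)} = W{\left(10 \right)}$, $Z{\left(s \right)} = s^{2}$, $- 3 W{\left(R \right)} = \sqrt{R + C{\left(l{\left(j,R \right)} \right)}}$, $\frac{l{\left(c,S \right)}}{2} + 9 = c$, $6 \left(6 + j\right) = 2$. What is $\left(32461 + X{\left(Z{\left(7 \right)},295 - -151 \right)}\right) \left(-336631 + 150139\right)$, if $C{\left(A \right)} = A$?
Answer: $-6053716812 + \frac{62164 i \sqrt{174}}{3} \approx -6.0537 \cdot 10^{9} + 2.7333 \cdot 10^{5} i$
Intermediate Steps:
$j = - \frac{17}{3}$ ($j = -6 + \frac{1}{6} \cdot 2 = -6 + \frac{1}{3} = - \frac{17}{3} \approx -5.6667$)
$l{\left(c,S \right)} = -18 + 2 c$
$W{\left(R \right)} = - \frac{\sqrt{- \frac{88}{3} + R}}{3}$ ($W{\left(R \right)} = - \frac{\sqrt{R + \left(-18 + 2 \left(- \frac{17}{3}\right)\right)}}{3} = - \frac{\sqrt{R - \frac{88}{3}}}{3} = - \frac{\sqrt{- \frac{88}{3} + R}}{3}$)
$X{\left(B,a \right)} = - \frac{i \sqrt{174}}{9}$ ($X{\left(B,a \right)} = - \frac{\sqrt{-264 + 9 \cdot 10}}{9} = - \frac{\sqrt{-264 + 90}}{9} = - \frac{\sqrt{-174}}{9} = - \frac{i \sqrt{174}}{9}$)
$\left(32461 + X{\left(Z{\left(7 \right)},295 - -151 \right)}\right) \left(-336631 + 150139\right) = \left(32461 - \frac{i \sqrt{174}}{9}\right) \left(-336631 + 150139\right) = \left(32461 - \frac{i \sqrt{174}}{9}\right) \left(-186492\right) = -6053716812 + \frac{62164 i \sqrt{174}}{3}$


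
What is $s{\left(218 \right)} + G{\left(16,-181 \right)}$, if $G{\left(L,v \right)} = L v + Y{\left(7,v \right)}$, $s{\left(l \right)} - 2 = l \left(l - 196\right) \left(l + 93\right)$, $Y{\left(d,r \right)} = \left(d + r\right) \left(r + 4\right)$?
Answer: $1519460$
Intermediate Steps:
$Y{\left(d,r \right)} = \left(4 + r\right) \left(d + r\right)$ ($Y{\left(d,r \right)} = \left(d + r\right) \left(4 + r\right) = \left(4 + r\right) \left(d + r\right)$)
$s{\left(l \right)} = 2 + l \left(-196 + l\right) \left(93 + l\right)$ ($s{\left(l \right)} = 2 + l \left(l - 196\right) \left(l + 93\right) = 2 + l \left(-196 + l\right) \left(93 + l\right)$)
$G{\left(L,v \right)} = 28 + v^{2} + 11 v + L v$ ($G{\left(L,v \right)} = L v + \left(v^{2} + 4 \cdot 7 + 4 v + 7 v\right) = L v + \left(v^{2} + 28 + 4 v + 7 v\right) = L v + \left(28 + v^{2} + 11 v\right) = 28 + v^{2} + 11 v + L v$)
$s{\left(218 \right)} + G{\left(16,-181 \right)} = \left(2 + 218^{3} - 3973704 - 103 \cdot 218^{2}\right) + \left(28 + \left(-181\right)^{2} + 11 \left(-181\right) + 16 \left(-181\right)\right) = \left(2 + 10360232 - 3973704 - 4894972\right) + \left(28 + 32761 - 1991 - 2896\right) = \left(2 + 10360232 - 3973704 - 4894972\right) + 27902 = 1491558 + 27902 = 1519460$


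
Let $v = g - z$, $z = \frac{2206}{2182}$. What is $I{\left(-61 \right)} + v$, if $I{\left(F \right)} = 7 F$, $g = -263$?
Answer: $- \frac{753893}{1091} \approx -691.01$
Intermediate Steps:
$z = \frac{1103}{1091}$ ($z = 2206 \cdot \frac{1}{2182} = \frac{1103}{1091} \approx 1.011$)
$v = - \frac{288036}{1091}$ ($v = -263 - \frac{1103}{1091} = - \frac{288036}{1091} \approx -264.01$)
$I{\left(-61 \right)} + v = 7 \left(-61\right) - \frac{288036}{1091} = -427 - \frac{288036}{1091} = - \frac{753893}{1091}$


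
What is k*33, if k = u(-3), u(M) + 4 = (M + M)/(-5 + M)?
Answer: -429/4 ≈ -107.25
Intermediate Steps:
u(M) = -4 + 2*M/(-5 + M) (u(M) = -4 + (M + M)/(-5 + M) = -4 + (2*M)/(-5 + M) = -4 + 2*M/(-5 + M))
k = -13/4 (k = 2*(10 - 1*(-3))/(-5 - 3) = 2*(10 + 3)/(-8) = 2*(-⅛)*13 = -13/4 ≈ -3.2500)
k*33 = -13/4*33 = -429/4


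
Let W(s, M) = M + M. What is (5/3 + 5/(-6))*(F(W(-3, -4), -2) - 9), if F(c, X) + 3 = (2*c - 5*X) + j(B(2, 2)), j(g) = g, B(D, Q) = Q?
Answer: -40/3 ≈ -13.333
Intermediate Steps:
W(s, M) = 2*M
F(c, X) = -1 - 5*X + 2*c (F(c, X) = -3 + ((2*c - 5*X) + 2) = -3 + ((-5*X + 2*c) + 2) = -3 + (2 - 5*X + 2*c) = -1 - 5*X + 2*c)
(5/3 + 5/(-6))*(F(W(-3, -4), -2) - 9) = (5/3 + 5/(-6))*((-1 - 5*(-2) + 2*(2*(-4))) - 9) = (5*(1/3) + 5*(-1/6))*((-1 + 10 + 2*(-8)) - 9) = (5/3 - 5/6)*((-1 + 10 - 16) - 9) = 5*(-7 - 9)/6 = (5/6)*(-16) = -40/3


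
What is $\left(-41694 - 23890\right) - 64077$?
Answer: $-129661$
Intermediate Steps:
$\left(-41694 - 23890\right) - 64077 = -65584 - 64077 = -129661$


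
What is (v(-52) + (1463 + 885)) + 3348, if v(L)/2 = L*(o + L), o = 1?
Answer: 11000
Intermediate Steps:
v(L) = 2*L*(1 + L) (v(L) = 2*(L*(1 + L)) = 2*L*(1 + L))
(v(-52) + (1463 + 885)) + 3348 = (2*(-52)*(1 - 52) + (1463 + 885)) + 3348 = (2*(-52)*(-51) + 2348) + 3348 = (5304 + 2348) + 3348 = 7652 + 3348 = 11000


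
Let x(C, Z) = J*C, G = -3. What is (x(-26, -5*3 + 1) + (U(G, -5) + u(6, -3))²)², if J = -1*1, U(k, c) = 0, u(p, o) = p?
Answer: 3844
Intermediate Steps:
J = -1
x(C, Z) = -C
(x(-26, -5*3 + 1) + (U(G, -5) + u(6, -3))²)² = (-1*(-26) + (0 + 6)²)² = (26 + 6²)² = (26 + 36)² = 62² = 3844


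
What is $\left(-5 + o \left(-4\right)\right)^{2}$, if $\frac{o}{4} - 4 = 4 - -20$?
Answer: $205209$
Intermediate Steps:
$o = 112$ ($o = 16 + 4 \left(4 - -20\right) = 16 + 4 \left(4 + 20\right) = 16 + 4 \cdot 24 = 16 + 96 = 112$)
$\left(-5 + o \left(-4\right)\right)^{2} = \left(-5 + 112 \left(-4\right)\right)^{2} = \left(-5 - 448\right)^{2} = \left(-453\right)^{2} = 205209$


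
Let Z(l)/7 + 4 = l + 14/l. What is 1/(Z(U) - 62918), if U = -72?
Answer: -36/2284249 ≈ -1.5760e-5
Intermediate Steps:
Z(l) = -28 + 7*l + 98/l (Z(l) = -28 + 7*(l + 14/l) = -28 + (7*l + 98/l) = -28 + 7*l + 98/l)
1/(Z(U) - 62918) = 1/((-28 + 7*(-72) + 98/(-72)) - 62918) = 1/((-28 - 504 + 98*(-1/72)) - 62918) = 1/((-28 - 504 - 49/36) - 62918) = 1/(-19201/36 - 62918) = 1/(-2284249/36) = -36/2284249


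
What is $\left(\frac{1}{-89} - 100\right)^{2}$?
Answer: $\frac{79227801}{7921} \approx 10002.0$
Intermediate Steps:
$\left(\frac{1}{-89} - 100\right)^{2} = \left(- \frac{1}{89} - 100\right)^{2} = \left(- \frac{8901}{89}\right)^{2} = \frac{79227801}{7921}$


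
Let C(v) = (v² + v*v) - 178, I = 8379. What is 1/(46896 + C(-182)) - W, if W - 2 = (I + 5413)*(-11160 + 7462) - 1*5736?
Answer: 5762231859301/112966 ≈ 5.1009e+7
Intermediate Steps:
C(v) = -178 + 2*v² (C(v) = (v² + v²) - 178 = 2*v² - 178 = -178 + 2*v²)
W = -51008550 (W = 2 + ((8379 + 5413)*(-11160 + 7462) - 1*5736) = 2 + (13792*(-3698) - 5736) = 2 + (-51002816 - 5736) = 2 - 51008552 = -51008550)
1/(46896 + C(-182)) - W = 1/(46896 + (-178 + 2*(-182)²)) - 1*(-51008550) = 1/(46896 + (-178 + 2*33124)) + 51008550 = 1/(46896 + (-178 + 66248)) + 51008550 = 1/(46896 + 66070) + 51008550 = 1/112966 + 51008550 = 5762231859301/112966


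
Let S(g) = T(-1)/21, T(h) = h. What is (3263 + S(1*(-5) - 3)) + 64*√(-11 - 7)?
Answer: 68522/21 + 192*I*√2 ≈ 3263.0 + 271.53*I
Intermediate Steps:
S(g) = -1/21
(3263 + S(1*(-5) - 3)) + 64*√(-11 - 7) = (3263 - 1/21) + 64*√(-11 - 7) = 68522/21 + 64*√(-18) = 68522/21 + 64*(3*I*√2) = 68522/21 + 192*I*√2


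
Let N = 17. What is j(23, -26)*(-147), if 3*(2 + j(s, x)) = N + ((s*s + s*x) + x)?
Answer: 4116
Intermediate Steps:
j(s, x) = 11/3 + x/3 + s**2/3 + s*x/3 (j(s, x) = -2 + (17 + ((s*s + s*x) + x))/3 = -2 + (17 + ((s**2 + s*x) + x))/3 = -2 + (17 + (x + s**2 + s*x))/3 = -2 + (17 + x + s**2 + s*x)/3 = -2 + (17/3 + x/3 + s**2/3 + s*x/3) = 11/3 + x/3 + s**2/3 + s*x/3)
j(23, -26)*(-147) = (11/3 + (1/3)*(-26) + (1/3)*23**2 + (1/3)*23*(-26))*(-147) = (11/3 - 26/3 + (1/3)*529 - 598/3)*(-147) = (11/3 - 26/3 + 529/3 - 598/3)*(-147) = -28*(-147) = 4116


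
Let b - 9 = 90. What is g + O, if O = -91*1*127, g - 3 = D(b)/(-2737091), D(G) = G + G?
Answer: -31624349612/2737091 ≈ -11554.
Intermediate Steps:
b = 99 (b = 9 + 90 = 99)
D(G) = 2*G
g = 8211075/2737091 (g = 3 + (2*99)/(-2737091) = 3 + 198*(-1/2737091) = 3 - 198/2737091 = 8211075/2737091 ≈ 2.9999)
O = -11557 (O = -91*127 = -11557)
g + O = 8211075/2737091 - 11557 = -31624349612/2737091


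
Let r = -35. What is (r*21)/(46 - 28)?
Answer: -245/6 ≈ -40.833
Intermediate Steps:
(r*21)/(46 - 28) = (-35*21)/(46 - 28) = -735/18 = -735*1/18 = -245/6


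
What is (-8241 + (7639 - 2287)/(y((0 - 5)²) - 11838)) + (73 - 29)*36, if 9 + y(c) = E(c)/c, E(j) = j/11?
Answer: -216893121/32579 ≈ -6657.5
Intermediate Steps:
E(j) = j/11 (E(j) = j*(1/11) = j/11)
y(c) = -98/11 (y(c) = -9 + (c/11)/c = -9 + 1/11 = -98/11)
(-8241 + (7639 - 2287)/(y((0 - 5)²) - 11838)) + (73 - 29)*36 = (-8241 + (7639 - 2287)/(-98/11 - 11838)) + (73 - 29)*36 = (-8241 + 5352/(-130316/11)) + 44*36 = (-8241 + 5352*(-11/130316)) + 1584 = (-8241 - 14718/32579) + 1584 = -268498257/32579 + 1584 = -216893121/32579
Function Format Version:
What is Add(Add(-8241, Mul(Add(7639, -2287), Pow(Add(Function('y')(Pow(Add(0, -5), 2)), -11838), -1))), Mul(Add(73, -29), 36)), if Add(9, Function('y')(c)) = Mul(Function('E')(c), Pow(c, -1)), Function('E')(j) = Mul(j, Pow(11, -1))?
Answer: Rational(-216893121, 32579) ≈ -6657.5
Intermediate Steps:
Function('E')(j) = Mul(Rational(1, 11), j) (Function('E')(j) = Mul(j, Rational(1, 11)) = Mul(Rational(1, 11), j))
Function('y')(c) = Rational(-98, 11) (Function('y')(c) = Add(-9, Mul(Mul(Rational(1, 11), c), Pow(c, -1))) = Add(-9, Rational(1, 11)) = Rational(-98, 11))
Add(Add(-8241, Mul(Add(7639, -2287), Pow(Add(Function('y')(Pow(Add(0, -5), 2)), -11838), -1))), Mul(Add(73, -29), 36)) = Add(Add(-8241, Mul(Add(7639, -2287), Pow(Add(Rational(-98, 11), -11838), -1))), Mul(Add(73, -29), 36)) = Add(Add(-8241, Mul(5352, Pow(Rational(-130316, 11), -1))), Mul(44, 36)) = Add(Add(-8241, Mul(5352, Rational(-11, 130316))), 1584) = Add(Add(-8241, Rational(-14718, 32579)), 1584) = Add(Rational(-268498257, 32579), 1584) = Rational(-216893121, 32579)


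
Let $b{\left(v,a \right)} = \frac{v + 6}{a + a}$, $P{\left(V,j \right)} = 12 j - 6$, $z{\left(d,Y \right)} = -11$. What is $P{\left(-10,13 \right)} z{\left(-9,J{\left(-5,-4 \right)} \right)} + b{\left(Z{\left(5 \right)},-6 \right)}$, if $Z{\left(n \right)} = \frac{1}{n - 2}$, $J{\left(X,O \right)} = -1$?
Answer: $- \frac{59419}{36} \approx -1650.5$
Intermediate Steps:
$Z{\left(n \right)} = \frac{1}{-2 + n}$
$P{\left(V,j \right)} = -6 + 12 j$
$b{\left(v,a \right)} = \frac{6 + v}{2 a}$
$P{\left(-10,13 \right)} z{\left(-9,J{\left(-5,-4 \right)} \right)} + b{\left(Z{\left(5 \right)},-6 \right)} = \left(-6 + 12 \cdot 13\right) \left(-11\right) + \frac{6 + \frac{1}{-2 + 5}}{2 \left(-6\right)} = \left(-6 + 156\right) \left(-11\right) + \frac{1}{2} \left(- \frac{1}{6}\right) \left(6 + \frac{1}{3}\right) = 150 \left(-11\right) + \frac{1}{2} \left(- \frac{1}{6}\right) \left(6 + \frac{1}{3}\right) = -1650 + \frac{1}{2} \left(- \frac{1}{6}\right) \frac{19}{3} = -1650 - \frac{19}{36} = - \frac{59419}{36}$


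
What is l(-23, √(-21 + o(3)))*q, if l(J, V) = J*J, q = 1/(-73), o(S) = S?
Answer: -529/73 ≈ -7.2466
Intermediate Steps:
q = -1/73 ≈ -0.013699
l(J, V) = J²
l(-23, √(-21 + o(3)))*q = (-23)²*(-1/73) = 529*(-1/73) = -529/73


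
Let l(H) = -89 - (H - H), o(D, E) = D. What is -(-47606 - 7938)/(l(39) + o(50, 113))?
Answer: -55544/39 ≈ -1424.2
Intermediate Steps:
l(H) = -89 (l(H) = -89 - 1*0 = -89 + 0 = -89)
-(-47606 - 7938)/(l(39) + o(50, 113)) = -(-47606 - 7938)/(-89 + 50) = -(-55544)/(-39) = -(-55544)*(-1)/39 = -1*55544/39 = -55544/39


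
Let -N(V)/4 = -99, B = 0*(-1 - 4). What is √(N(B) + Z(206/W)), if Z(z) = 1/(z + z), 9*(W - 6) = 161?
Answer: √151264049/618 ≈ 19.901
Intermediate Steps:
W = 215/9 (W = 6 + (⅑)*161 = 6 + 161/9 = 215/9 ≈ 23.889)
B = 0 (B = 0*(-5) = 0)
Z(z) = 1/(2*z)
N(V) = 396 (N(V) = -4*(-99) = 396)
√(N(B) + Z(206/W)) = √(396 + 1/(2*((206/(215/9))))) = √(396 + 1/(2*((206*(9/215))))) = √(396 + 1/(2*(1854/215))) = √(396 + (½)*(215/1854)) = √(396 + 215/3708) = √(1468583/3708) = √151264049/618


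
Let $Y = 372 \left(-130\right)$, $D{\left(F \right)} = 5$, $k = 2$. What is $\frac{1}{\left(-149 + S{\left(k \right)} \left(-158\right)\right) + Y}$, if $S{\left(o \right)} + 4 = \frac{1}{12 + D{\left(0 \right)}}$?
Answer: $- \frac{17}{814067} \approx -2.0883 \cdot 10^{-5}$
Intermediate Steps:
$S{\left(o \right)} = - \frac{67}{17}$ ($S{\left(o \right)} = -4 + \frac{1}{12 + 5} = -4 + \frac{1}{17} = - \frac{67}{17}$)
$Y = -48360$
$\frac{1}{\left(-149 + S{\left(k \right)} \left(-158\right)\right) + Y} = \frac{1}{\left(-149 - - \frac{10586}{17}\right) - 48360} = \frac{1}{\left(-149 + \frac{10586}{17}\right) - 48360} = \frac{1}{\frac{8053}{17} - 48360} = \frac{1}{- \frac{814067}{17}} = - \frac{17}{814067}$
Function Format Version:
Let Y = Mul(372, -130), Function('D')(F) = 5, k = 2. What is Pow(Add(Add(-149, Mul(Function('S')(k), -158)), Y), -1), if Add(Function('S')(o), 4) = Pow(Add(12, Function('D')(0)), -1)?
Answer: Rational(-17, 814067) ≈ -2.0883e-5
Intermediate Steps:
Function('S')(o) = Rational(-67, 17) (Function('S')(o) = Add(-4, Pow(Add(12, 5), -1)) = Add(-4, Pow(17, -1)) = Add(-4, Rational(1, 17)) = Rational(-67, 17))
Y = -48360
Pow(Add(Add(-149, Mul(Function('S')(k), -158)), Y), -1) = Pow(Add(Add(-149, Mul(Rational(-67, 17), -158)), -48360), -1) = Pow(Add(Add(-149, Rational(10586, 17)), -48360), -1) = Pow(Add(Rational(8053, 17), -48360), -1) = Pow(Rational(-814067, 17), -1) = Rational(-17, 814067)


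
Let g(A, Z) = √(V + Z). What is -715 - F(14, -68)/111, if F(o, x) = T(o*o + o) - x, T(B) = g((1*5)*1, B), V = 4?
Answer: -79433/111 - √214/111 ≈ -715.74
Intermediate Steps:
g(A, Z) = √(4 + Z)
T(B) = √(4 + B)
F(o, x) = √(4 + o + o²) - x (F(o, x) = √(4 + (o*o + o)) - x = √(4 + (o² + o)) - x = √(4 + (o + o²)) - x = √(4 + o + o²) - x)
-715 - F(14, -68)/111 = -715 - (√(4 + 14*(1 + 14)) - 1*(-68))/111 = -715 - (√(4 + 14*15) + 68)/111 = -715 - (√(4 + 210) + 68)/111 = -715 - (√214 + 68)/111 = -715 - (68 + √214)/111 = -715 - (68/111 + √214/111) = -715 + (-68/111 - √214/111) = -79433/111 - √214/111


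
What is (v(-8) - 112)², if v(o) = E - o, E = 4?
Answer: 10000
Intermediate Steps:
v(o) = 4 - o
(v(-8) - 112)² = ((4 - 1*(-8)) - 112)² = ((4 + 8) - 112)² = (12 - 112)² = (-100)² = 10000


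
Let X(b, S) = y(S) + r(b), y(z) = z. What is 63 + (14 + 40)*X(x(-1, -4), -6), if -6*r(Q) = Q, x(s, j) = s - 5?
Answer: -207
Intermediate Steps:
x(s, j) = -5 + s
r(Q) = -Q/6
X(b, S) = S - b/6
63 + (14 + 40)*X(x(-1, -4), -6) = 63 + (14 + 40)*(-6 - (-5 - 1)/6) = 63 + 54*(-6 - 1/6*(-6)) = 63 + 54*(-6 + 1) = 63 + 54*(-5) = 63 - 270 = -207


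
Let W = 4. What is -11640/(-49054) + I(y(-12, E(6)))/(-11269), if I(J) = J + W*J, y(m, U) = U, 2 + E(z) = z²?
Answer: 61415990/276394763 ≈ 0.22220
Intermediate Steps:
E(z) = -2 + z²
I(J) = 5*J (I(J) = J + 4*J = 5*J)
-11640/(-49054) + I(y(-12, E(6)))/(-11269) = -11640/(-49054) + (5*(-2 + 6²))/(-11269) = -11640*(-1/49054) + (5*(-2 + 36))*(-1/11269) = 5820/24527 + (5*34)*(-1/11269) = 5820/24527 + 170*(-1/11269) = 5820/24527 - 170/11269 = 61415990/276394763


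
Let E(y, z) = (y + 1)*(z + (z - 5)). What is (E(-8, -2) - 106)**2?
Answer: 1849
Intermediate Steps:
E(y, z) = (1 + y)*(-5 + 2*z) (E(y, z) = (1 + y)*(z + (-5 + z)) = (1 + y)*(-5 + 2*z))
(E(-8, -2) - 106)**2 = ((-5 - 5*(-8) + 2*(-2) + 2*(-8)*(-2)) - 106)**2 = ((-5 + 40 - 4 + 32) - 106)**2 = (63 - 106)**2 = (-43)**2 = 1849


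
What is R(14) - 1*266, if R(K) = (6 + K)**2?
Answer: 134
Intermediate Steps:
R(14) - 1*266 = (6 + 14)**2 - 1*266 = 20**2 - 266 = 400 - 266 = 134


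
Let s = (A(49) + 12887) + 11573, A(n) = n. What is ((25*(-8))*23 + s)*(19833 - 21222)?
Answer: -27653601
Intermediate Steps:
s = 24509 (s = (49 + 12887) + 11573 = 12936 + 11573 = 24509)
((25*(-8))*23 + s)*(19833 - 21222) = ((25*(-8))*23 + 24509)*(19833 - 21222) = (-200*23 + 24509)*(-1389) = (-4600 + 24509)*(-1389) = 19909*(-1389) = -27653601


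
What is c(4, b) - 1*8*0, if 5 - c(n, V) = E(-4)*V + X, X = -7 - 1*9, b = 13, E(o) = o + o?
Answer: 125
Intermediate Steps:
E(o) = 2*o
X = -16 (X = -7 - 9 = -16)
c(n, V) = 21 + 8*V (c(n, V) = 5 - ((2*(-4))*V - 16) = 5 - (-8*V - 16) = 5 - (-16 - 8*V) = 5 + (16 + 8*V) = 21 + 8*V)
c(4, b) - 1*8*0 = (21 + 8*13) - 1*8*0 = (21 + 104) - 8*0 = 125 - 1*0 = 125 + 0 = 125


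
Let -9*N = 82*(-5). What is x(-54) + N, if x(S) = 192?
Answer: 2138/9 ≈ 237.56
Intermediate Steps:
N = 410/9 (N = -82*(-5)/9 = -1/9*(-410) = 410/9 ≈ 45.556)
x(-54) + N = 192 + 410/9 = 2138/9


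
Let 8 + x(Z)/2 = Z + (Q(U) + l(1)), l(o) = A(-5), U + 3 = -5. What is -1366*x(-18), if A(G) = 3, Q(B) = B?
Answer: 84692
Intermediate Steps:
U = -8 (U = -3 - 5 = -8)
l(o) = 3
x(Z) = -26 + 2*Z (x(Z) = -16 + 2*(Z + (-8 + 3)) = -16 + 2*(Z - 5) = -16 + 2*(-5 + Z) = -16 + (-10 + 2*Z) = -26 + 2*Z)
-1366*x(-18) = -1366*(-26 + 2*(-18)) = -1366*(-26 - 36) = -1366*(-62) = 84692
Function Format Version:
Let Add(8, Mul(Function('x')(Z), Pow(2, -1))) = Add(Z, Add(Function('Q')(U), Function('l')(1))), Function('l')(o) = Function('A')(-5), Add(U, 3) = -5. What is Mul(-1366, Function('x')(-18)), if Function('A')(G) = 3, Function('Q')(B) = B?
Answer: 84692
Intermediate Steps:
U = -8 (U = Add(-3, -5) = -8)
Function('l')(o) = 3
Function('x')(Z) = Add(-26, Mul(2, Z)) (Function('x')(Z) = Add(-16, Mul(2, Add(Z, Add(-8, 3)))) = Add(-16, Mul(2, Add(Z, -5))) = Add(-16, Mul(2, Add(-5, Z))) = Add(-16, Add(-10, Mul(2, Z))) = Add(-26, Mul(2, Z)))
Mul(-1366, Function('x')(-18)) = Mul(-1366, Add(-26, Mul(2, -18))) = Mul(-1366, Add(-26, -36)) = Mul(-1366, -62) = 84692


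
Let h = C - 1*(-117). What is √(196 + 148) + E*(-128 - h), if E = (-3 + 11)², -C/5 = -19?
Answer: -21760 + 2*√86 ≈ -21741.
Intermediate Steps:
C = 95 (C = -5*(-19) = 95)
h = 212 (h = 95 - 1*(-117) = 95 + 117 = 212)
E = 64 (E = 8² = 64)
√(196 + 148) + E*(-128 - h) = √(196 + 148) + 64*(-128 - 1*212) = √344 + 64*(-128 - 212) = 2*√86 + 64*(-340) = 2*√86 - 21760 = -21760 + 2*√86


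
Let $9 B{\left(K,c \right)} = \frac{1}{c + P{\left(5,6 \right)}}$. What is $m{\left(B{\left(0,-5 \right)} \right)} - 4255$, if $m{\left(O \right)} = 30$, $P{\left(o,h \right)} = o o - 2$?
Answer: $-4225$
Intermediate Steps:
$P{\left(o,h \right)} = -2 + o^{2}$ ($P{\left(o,h \right)} = o^{2} - 2 = -2 + o^{2}$)
$B{\left(K,c \right)} = \frac{1}{9 \left(23 + c\right)}$ ($B{\left(K,c \right)} = \frac{1}{9 \left(c - \left(2 - 5^{2}\right)\right)} = \frac{1}{9 \left(c + \left(-2 + 25\right)\right)} = \frac{1}{9 \left(c + 23\right)} = \frac{1}{9 \left(23 + c\right)}$)
$m{\left(B{\left(0,-5 \right)} \right)} - 4255 = 30 - 4255 = -4225$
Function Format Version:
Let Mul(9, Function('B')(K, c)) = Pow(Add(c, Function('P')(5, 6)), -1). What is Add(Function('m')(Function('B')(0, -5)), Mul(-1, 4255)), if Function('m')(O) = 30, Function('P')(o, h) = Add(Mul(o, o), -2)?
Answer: -4225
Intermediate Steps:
Function('P')(o, h) = Add(-2, Pow(o, 2)) (Function('P')(o, h) = Add(Pow(o, 2), -2) = Add(-2, Pow(o, 2)))
Function('B')(K, c) = Mul(Rational(1, 9), Pow(Add(23, c), -1)) (Function('B')(K, c) = Mul(Rational(1, 9), Pow(Add(c, Add(-2, Pow(5, 2))), -1)) = Mul(Rational(1, 9), Pow(Add(c, Add(-2, 25)), -1)) = Mul(Rational(1, 9), Pow(Add(c, 23), -1)) = Mul(Rational(1, 9), Pow(Add(23, c), -1)))
Add(Function('m')(Function('B')(0, -5)), Mul(-1, 4255)) = Add(30, Mul(-1, 4255)) = Add(30, -4255) = -4225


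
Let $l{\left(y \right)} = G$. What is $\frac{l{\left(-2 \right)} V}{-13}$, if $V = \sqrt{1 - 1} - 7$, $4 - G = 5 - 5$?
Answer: $\frac{28}{13} \approx 2.1538$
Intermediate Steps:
$G = 4$ ($G = 4 - \left(5 - 5\right) = 4 - 0 = 4 + 0 = 4$)
$V = -7$ ($V = \sqrt{0} - 7 = 0 - 7 = -7$)
$l{\left(y \right)} = 4$
$\frac{l{\left(-2 \right)} V}{-13} = \frac{4 \left(-7\right)}{-13} = \left(-28\right) \left(- \frac{1}{13}\right) = \frac{28}{13}$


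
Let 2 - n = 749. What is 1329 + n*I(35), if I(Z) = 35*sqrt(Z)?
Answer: 1329 - 26145*sqrt(35) ≈ -1.5335e+5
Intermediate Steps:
n = -747 (n = 2 - 1*749 = 2 - 749 = -747)
1329 + n*I(35) = 1329 - 26145*sqrt(35)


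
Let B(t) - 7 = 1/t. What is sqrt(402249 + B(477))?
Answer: 11*sqrt(84044909)/159 ≈ 634.24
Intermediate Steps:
B(t) = 7 + 1/t
sqrt(402249 + B(477)) = sqrt(402249 + (7 + 1/477)) = sqrt(402249 + 3340/477) = sqrt(191876113/477) = 11*sqrt(84044909)/159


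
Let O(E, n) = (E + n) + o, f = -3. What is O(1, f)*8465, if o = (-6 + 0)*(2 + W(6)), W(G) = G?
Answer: -423250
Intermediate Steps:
o = -48 (o = (-6 + 0)*(2 + 6) = -6*8 = -48)
O(E, n) = -48 + E + n (O(E, n) = (E + n) - 48 = -48 + E + n)
O(1, f)*8465 = (-48 + 1 - 3)*8465 = -50*8465 = -423250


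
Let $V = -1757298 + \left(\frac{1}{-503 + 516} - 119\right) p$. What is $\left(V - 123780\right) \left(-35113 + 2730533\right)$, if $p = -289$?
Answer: $-4977656994800$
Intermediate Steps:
$V = - \frac{22398080}{13}$ ($V = -1757298 + \left(\frac{1}{-503 + 516} - 119\right) \left(-289\right) = -1757298 + \left(\frac{1}{13} - 119\right) \left(-289\right) = -1757298 - - \frac{446794}{13} = -1757298 + \frac{446794}{13} = - \frac{22398080}{13} \approx -1.7229 \cdot 10^{6}$)
$\left(V - 123780\right) \left(-35113 + 2730533\right) = \left(- \frac{22398080}{13} - 123780\right) \left(-35113 + 2730533\right) = \left(- \frac{24007220}{13}\right) 2695420 = -4977656994800$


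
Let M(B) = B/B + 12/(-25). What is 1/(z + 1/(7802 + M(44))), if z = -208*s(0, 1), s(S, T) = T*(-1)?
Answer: 195063/40573129 ≈ 0.0048077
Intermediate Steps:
s(S, T) = -T
M(B) = 13/25 (M(B) = 1 + 12*(-1/25) = 1 - 12/25 = 13/25)
z = 208 (z = -(-208) = -208*(-1) = 208)
1/(z + 1/(7802 + M(44))) = 1/(208 + 1/(7802 + 13/25)) = 1/(208 + 1/(195063/25)) = 1/(208 + 25/195063) = 1/(40573129/195063) = 195063/40573129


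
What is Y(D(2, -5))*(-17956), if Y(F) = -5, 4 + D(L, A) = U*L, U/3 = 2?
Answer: 89780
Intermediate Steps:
U = 6 (U = 3*2 = 6)
D(L, A) = -4 + 6*L
Y(D(2, -5))*(-17956) = -5*(-17956) = 89780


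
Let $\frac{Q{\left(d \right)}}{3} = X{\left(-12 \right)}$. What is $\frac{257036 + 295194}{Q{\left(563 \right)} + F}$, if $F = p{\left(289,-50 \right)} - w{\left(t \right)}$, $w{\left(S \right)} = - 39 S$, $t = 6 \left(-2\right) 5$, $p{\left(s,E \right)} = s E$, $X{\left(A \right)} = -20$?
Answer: $- \frac{55223}{1685} \approx -32.773$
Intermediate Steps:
$p{\left(s,E \right)} = E s$
$Q{\left(d \right)} = -60$ ($Q{\left(d \right)} = 3 \left(-20\right) = -60$)
$t = -60$ ($t = \left(-12\right) 5 = -60$)
$F = -16790$ ($F = \left(-50\right) 289 - \left(-39\right) \left(-60\right) = -14450 - 2340 = -16790$)
$\frac{257036 + 295194}{Q{\left(563 \right)} + F} = \frac{257036 + 295194}{-60 - 16790} = \frac{552230}{-16850} = 552230 \left(- \frac{1}{16850}\right) = - \frac{55223}{1685}$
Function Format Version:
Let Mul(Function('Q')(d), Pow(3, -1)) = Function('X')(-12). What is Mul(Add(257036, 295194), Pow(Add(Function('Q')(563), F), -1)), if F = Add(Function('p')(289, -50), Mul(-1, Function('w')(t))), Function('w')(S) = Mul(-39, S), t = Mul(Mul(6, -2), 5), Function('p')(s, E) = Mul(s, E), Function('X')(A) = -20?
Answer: Rational(-55223, 1685) ≈ -32.773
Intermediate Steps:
Function('p')(s, E) = Mul(E, s)
Function('Q')(d) = -60 (Function('Q')(d) = Mul(3, -20) = -60)
t = -60 (t = Mul(-12, 5) = -60)
F = -16790 (F = Add(Mul(-50, 289), Mul(-1, Mul(-39, -60))) = Add(-14450, Mul(-1, 2340)) = Add(-14450, -2340) = -16790)
Mul(Add(257036, 295194), Pow(Add(Function('Q')(563), F), -1)) = Mul(Add(257036, 295194), Pow(Add(-60, -16790), -1)) = Mul(552230, Pow(-16850, -1)) = Mul(552230, Rational(-1, 16850)) = Rational(-55223, 1685)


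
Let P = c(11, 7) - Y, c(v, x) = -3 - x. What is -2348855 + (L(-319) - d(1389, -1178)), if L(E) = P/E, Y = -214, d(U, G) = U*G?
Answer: -227323751/319 ≈ -7.1261e+5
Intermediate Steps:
d(U, G) = G*U
P = 204 (P = (-3 - 1*7) - 1*(-214) = (-3 - 7) + 214 = -10 + 214 = 204)
L(E) = 204/E
-2348855 + (L(-319) - d(1389, -1178)) = -2348855 + (204/(-319) - (-1178)*1389) = -2348855 + (204*(-1/319) - 1*(-1636242)) = -2348855 + (-204/319 + 1636242) = -2348855 + 521960994/319 = -227323751/319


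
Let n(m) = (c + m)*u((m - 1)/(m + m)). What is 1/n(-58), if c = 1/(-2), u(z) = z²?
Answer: -26912/407277 ≈ -0.066078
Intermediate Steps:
c = -½ ≈ -0.50000
n(m) = (-1 + m)²*(-½ + m)/(4*m²) (n(m) = (-½ + m)*((m - 1)/(m + m))² = (-½ + m)*((-1 + m)/((2*m)))² = (-½ + m)*((-1 + m)*(1/(2*m)))² = (-½ + m)*((-1 + m)/(2*m))² = (-½ + m)*((-1 + m)²/(4*m²)) = (-1 + m)²*(-½ + m)/(4*m²))
1/n(-58) = 1/((⅛)*(-1 - 58)²*(-1 + 2*(-58))/(-58)²) = 1/((⅛)*(1/3364)*(-59)²*(-1 - 116)) = 1/((⅛)*(1/3364)*3481*(-117)) = 1/(-407277/26912) = -26912/407277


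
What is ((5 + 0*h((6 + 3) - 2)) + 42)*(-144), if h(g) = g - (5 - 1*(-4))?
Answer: -6768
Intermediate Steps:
h(g) = -9 + g (h(g) = g - (5 + 4) = g - 1*9 = g - 9 = -9 + g)
((5 + 0*h((6 + 3) - 2)) + 42)*(-144) = ((5 + 0*(-9 + ((6 + 3) - 2))) + 42)*(-144) = ((5 + 0*(-9 + (9 - 2))) + 42)*(-144) = ((5 + 0*(-9 + 7)) + 42)*(-144) = ((5 + 0*(-2)) + 42)*(-144) = ((5 + 0) + 42)*(-144) = (5 + 42)*(-144) = 47*(-144) = -6768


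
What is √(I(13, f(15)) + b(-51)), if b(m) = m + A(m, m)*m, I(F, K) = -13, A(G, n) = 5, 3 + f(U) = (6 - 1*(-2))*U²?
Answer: I*√319 ≈ 17.861*I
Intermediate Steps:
f(U) = -3 + 8*U² (f(U) = -3 + (6 - 1*(-2))*U² = -3 + (6 + 2)*U² = -3 + 8*U²)
b(m) = 6*m (b(m) = m + 5*m = 6*m)
√(I(13, f(15)) + b(-51)) = √(-13 + 6*(-51)) = √(-13 - 306) = √(-319) = I*√319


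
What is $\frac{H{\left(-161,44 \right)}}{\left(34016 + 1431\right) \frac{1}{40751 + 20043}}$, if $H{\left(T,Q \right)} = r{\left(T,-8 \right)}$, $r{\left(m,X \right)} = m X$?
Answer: $\frac{78302672}{35447} \approx 2209.0$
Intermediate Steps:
$r{\left(m,X \right)} = X m$
$H{\left(T,Q \right)} = - 8 T$
$\frac{H{\left(-161,44 \right)}}{\left(34016 + 1431\right) \frac{1}{40751 + 20043}} = \frac{\left(-8\right) \left(-161\right)}{\left(34016 + 1431\right) \frac{1}{40751 + 20043}} = \frac{1288}{35447 \cdot \frac{1}{60794}} = \frac{1288}{\frac{35447}{60794}} = 1288 \cdot \frac{60794}{35447} = \frac{78302672}{35447}$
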